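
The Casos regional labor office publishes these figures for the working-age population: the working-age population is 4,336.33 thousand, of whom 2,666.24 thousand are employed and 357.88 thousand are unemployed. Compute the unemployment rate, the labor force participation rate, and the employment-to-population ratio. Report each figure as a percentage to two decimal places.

Labor force = employed + unemployed = 2,666.24 + 357.88 = 3,024.12 thousand.
Unemployment rate = 357.88 / 3,024.12 = 11.83%.
Labor force participation rate = 3,024.12 / 4,336.33 = 69.74%.
Employment-population ratio = 2,666.24 / 4,336.33 = 61.49%.

Unemployment rate ≈ 11.83%; labor force participation rate ≈ 69.74%; employment-population ratio ≈ 61.49%.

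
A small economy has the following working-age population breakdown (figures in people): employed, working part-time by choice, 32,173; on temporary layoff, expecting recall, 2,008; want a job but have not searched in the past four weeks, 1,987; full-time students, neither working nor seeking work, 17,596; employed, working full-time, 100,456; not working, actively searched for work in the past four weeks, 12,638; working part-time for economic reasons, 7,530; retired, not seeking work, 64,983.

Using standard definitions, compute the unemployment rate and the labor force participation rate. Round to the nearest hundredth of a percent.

Employed = 32,173 + 100,456 + 7,530 = 140,159 (anyone who worked, including part-time for economic reasons, counts as employed).
Unemployed = 2,008 + 12,638 = 14,646 (jobless and actively searching, or on temporary layoff).
Labor force = 140,159 + 14,646 = 154,805.
Not in labor force = 1,987 + 17,596 + 64,983 = 84,566 (those not working and not actively searching are outside the labor force — including those who want a job but have given up searching).
Civilian working-age population = 154,805 + 84,566 = 239,371.
Unemployment rate = 14,646 / 154,805 = 9.46%.
Labor force participation rate = 154,805 / 239,371 = 64.67%.

Unemployment rate ≈ 9.46%; labor force participation rate ≈ 64.67%.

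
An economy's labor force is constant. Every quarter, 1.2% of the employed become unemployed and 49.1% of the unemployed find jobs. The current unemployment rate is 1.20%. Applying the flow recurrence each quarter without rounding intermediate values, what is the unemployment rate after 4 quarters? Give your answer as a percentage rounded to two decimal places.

With a fixed labor force, u_{t+1} = u_t + s·(1−u_t) − f·u_t = u_t·(1−s−f) + s.
Here 1−s−f = 0.497 and s = 0.012.
u_1 = 0.012000 × 0.497 + 0.012 = 0.017964.
u_2 = 0.017964 × 0.497 + 0.012 = 0.020928.
u_3 = 0.020928 × 0.497 + 0.012 = 0.022401.
u_4 = 0.022401 × 0.497 + 0.012 = 0.023133.

Unemployment rate after four quarters ≈ 2.31%.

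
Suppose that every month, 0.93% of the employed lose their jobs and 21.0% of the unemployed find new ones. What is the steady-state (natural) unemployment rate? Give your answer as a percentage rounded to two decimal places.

At steady state the flows balance: s·E = f·U, so U/(E+U) = s/(s+f).
u* = 0.93 / (0.93 + 21.0) = 0.93 / 21.93 = 4.24%.

Steady-state unemployment rate ≈ 4.24%.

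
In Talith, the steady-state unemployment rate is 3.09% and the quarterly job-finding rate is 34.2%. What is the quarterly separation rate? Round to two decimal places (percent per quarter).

Separation rate ≈ 1.09% per quarter.

From u* = s/(s+f): s = u·f/(1−u).
s = 0.0309 × 34.2 / (1 − 0.0309) = 1.0568 / 0.9691 ≈ 1.09% per quarter.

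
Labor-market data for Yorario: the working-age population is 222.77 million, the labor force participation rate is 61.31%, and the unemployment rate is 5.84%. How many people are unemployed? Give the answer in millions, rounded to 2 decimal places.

Labor force = 0.6131 × 222.77 = 136.58 million.
Unemployed = 0.0584 × 136.58 ≈ 7.98 million.

About 7.98 million are unemployed.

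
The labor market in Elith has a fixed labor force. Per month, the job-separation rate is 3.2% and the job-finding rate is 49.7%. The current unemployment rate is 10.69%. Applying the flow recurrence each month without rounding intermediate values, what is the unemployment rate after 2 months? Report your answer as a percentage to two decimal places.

Unemployment rate after two months ≈ 7.08%.

With a fixed labor force, u_{t+1} = u_t + s·(1−u_t) − f·u_t = u_t·(1−s−f) + s.
Here 1−s−f = 0.471 and s = 0.032.
u_1 = 0.106900 × 0.471 + 0.032 = 0.082350.
u_2 = 0.082350 × 0.471 + 0.032 = 0.070787.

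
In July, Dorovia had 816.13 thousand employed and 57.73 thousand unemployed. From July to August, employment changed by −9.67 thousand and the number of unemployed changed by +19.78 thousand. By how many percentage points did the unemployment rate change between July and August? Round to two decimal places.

The unemployment rate changed by +2.16 percentage points.

July: labor force = 816.13 + 57.73 = 873.86; u = 57.73/873.86 = 6.61%.
August: labor force = 806.46 + 77.51 = 883.97; u = 77.51/883.97 = 8.77%.
Change = 8.77% − 6.61% = +2.16 pp.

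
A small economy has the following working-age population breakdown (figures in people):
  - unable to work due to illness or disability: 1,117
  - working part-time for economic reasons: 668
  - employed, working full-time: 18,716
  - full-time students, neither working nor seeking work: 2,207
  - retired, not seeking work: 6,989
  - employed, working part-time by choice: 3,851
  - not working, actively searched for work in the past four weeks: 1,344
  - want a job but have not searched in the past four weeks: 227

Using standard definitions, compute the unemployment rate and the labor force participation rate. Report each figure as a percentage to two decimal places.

Employed = 668 + 18,716 + 3,851 = 23,235 (anyone who worked, including part-time for economic reasons, counts as employed).
Unemployed = 1,344.
Labor force = 23,235 + 1,344 = 24,579.
Not in labor force = 1,117 + 2,207 + 6,989 + 227 = 10,540 (those not working and not actively searching are outside the labor force — including those who want a job but have given up searching).
Civilian working-age population = 24,579 + 10,540 = 35,119.
Unemployment rate = 1,344 / 24,579 = 5.47%.
Labor force participation rate = 24,579 / 35,119 = 69.99%.

Unemployment rate ≈ 5.47%; labor force participation rate ≈ 69.99%.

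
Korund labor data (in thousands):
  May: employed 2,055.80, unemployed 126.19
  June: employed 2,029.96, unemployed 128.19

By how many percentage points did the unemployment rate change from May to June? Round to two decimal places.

May: labor force = 2,055.80 + 126.19 = 2,181.99; u = 126.19/2,181.99 = 5.78%.
June: labor force = 2,029.96 + 128.19 = 2,158.15; u = 128.19/2,158.15 = 5.94%.
Change = 5.94% − 5.78% = +0.16 pp.

The unemployment rate changed by +0.16 percentage points.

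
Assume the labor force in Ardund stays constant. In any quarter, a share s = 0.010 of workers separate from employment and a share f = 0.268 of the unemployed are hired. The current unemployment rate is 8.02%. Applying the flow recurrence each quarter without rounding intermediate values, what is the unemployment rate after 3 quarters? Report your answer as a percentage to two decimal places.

With a fixed labor force, u_{t+1} = u_t + s·(1−u_t) − f·u_t = u_t·(1−s−f) + s.
Here 1−s−f = 0.722 and s = 0.010.
u_1 = 0.080200 × 0.722 + 0.010 = 0.067904.
u_2 = 0.067904 × 0.722 + 0.010 = 0.059027.
u_3 = 0.059027 × 0.722 + 0.010 = 0.052617.

Unemployment rate after three quarters ≈ 5.26%.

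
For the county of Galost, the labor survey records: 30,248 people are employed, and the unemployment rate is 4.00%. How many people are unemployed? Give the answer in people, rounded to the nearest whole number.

About 1,260 are unemployed.

Let U be the number unemployed. The labor force is E + U, and U/(E+U) = 0.0400.
So U = 0.0400 × 30,248 / (1 − 0.0400) = 1209.92 / 0.9600 ≈ 1,260.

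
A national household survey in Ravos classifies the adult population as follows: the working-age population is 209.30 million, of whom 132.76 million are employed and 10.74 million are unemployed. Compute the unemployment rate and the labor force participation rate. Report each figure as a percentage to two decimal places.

Unemployment rate ≈ 7.48%; labor force participation rate ≈ 68.56%.

Labor force = employed + unemployed = 132.76 + 10.74 = 143.50 million.
Unemployment rate = 10.74 / 143.50 = 7.48%.
Labor force participation rate = 143.50 / 209.30 = 68.56%.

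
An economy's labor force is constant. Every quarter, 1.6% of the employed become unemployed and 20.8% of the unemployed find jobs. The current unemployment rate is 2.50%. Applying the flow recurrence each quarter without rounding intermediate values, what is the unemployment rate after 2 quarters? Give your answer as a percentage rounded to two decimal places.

With a fixed labor force, u_{t+1} = u_t + s·(1−u_t) − f·u_t = u_t·(1−s−f) + s.
Here 1−s−f = 0.776 and s = 0.016.
u_1 = 0.025000 × 0.776 + 0.016 = 0.035400.
u_2 = 0.035400 × 0.776 + 0.016 = 0.043470.

Unemployment rate after two quarters ≈ 4.35%.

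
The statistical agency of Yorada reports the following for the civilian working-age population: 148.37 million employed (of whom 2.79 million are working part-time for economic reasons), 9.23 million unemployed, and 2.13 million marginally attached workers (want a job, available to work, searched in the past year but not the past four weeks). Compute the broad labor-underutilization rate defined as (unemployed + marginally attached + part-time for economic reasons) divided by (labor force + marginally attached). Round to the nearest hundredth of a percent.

Broad underutilization rate ≈ 8.86%.

Labor force = 148.37 + 9.23 = 157.60 million.
Numerator = 9.23 + 2.13 + 2.79 = 14.15 million.
Denominator = 157.60 + 2.13 = 159.73 million.
Broad rate = 14.15 / 159.73 = 8.86%.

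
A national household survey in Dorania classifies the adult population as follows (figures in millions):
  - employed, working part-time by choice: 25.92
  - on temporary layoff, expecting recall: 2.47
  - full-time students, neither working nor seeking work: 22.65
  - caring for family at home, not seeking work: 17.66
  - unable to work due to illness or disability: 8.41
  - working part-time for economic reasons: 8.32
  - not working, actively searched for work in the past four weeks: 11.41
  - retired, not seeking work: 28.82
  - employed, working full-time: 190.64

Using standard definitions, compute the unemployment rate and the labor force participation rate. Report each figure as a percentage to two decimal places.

Unemployment rate ≈ 5.81%; labor force participation rate ≈ 75.49%.

Employed = 25.92 + 8.32 + 190.64 = 224.88 million (anyone who worked, including part-time for economic reasons, counts as employed).
Unemployed = 2.47 + 11.41 = 13.88 million (jobless and actively searching, or on temporary layoff).
Labor force = 224.88 + 13.88 = 238.76 million.
Not in labor force = 22.65 + 17.66 + 8.41 + 28.82 = 77.54 million (those not working and not actively searching are outside the labor force).
Civilian working-age population = 238.76 + 77.54 = 316.30 million.
Unemployment rate = 13.88 / 238.76 = 5.81%.
Labor force participation rate = 238.76 / 316.30 = 75.49%.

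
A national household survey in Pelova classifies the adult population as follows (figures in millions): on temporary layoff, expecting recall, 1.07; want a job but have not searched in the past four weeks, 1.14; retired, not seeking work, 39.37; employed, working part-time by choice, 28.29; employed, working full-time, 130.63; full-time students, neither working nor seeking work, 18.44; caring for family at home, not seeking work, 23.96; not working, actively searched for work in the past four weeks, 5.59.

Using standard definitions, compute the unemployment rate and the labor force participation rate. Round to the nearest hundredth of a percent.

Employed = 28.29 + 130.63 = 158.92 million.
Unemployed = 1.07 + 5.59 = 6.66 million (jobless and actively searching, or on temporary layoff).
Labor force = 158.92 + 6.66 = 165.58 million.
Not in labor force = 1.14 + 39.37 + 18.44 + 23.96 = 82.91 million (those not working and not actively searching are outside the labor force — including those who want a job but have given up searching).
Civilian working-age population = 165.58 + 82.91 = 248.49 million.
Unemployment rate = 6.66 / 165.58 = 4.02%.
Labor force participation rate = 165.58 / 248.49 = 66.63%.

Unemployment rate ≈ 4.02%; labor force participation rate ≈ 66.63%.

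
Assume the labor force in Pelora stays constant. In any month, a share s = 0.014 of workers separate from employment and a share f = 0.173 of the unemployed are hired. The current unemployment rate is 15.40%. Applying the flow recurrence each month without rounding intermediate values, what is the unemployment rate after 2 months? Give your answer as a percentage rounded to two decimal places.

Unemployment rate after two months ≈ 12.72%.

With a fixed labor force, u_{t+1} = u_t + s·(1−u_t) − f·u_t = u_t·(1−s−f) + s.
Here 1−s−f = 0.813 and s = 0.014.
u_1 = 0.154000 × 0.813 + 0.014 = 0.139202.
u_2 = 0.139202 × 0.813 + 0.014 = 0.127171.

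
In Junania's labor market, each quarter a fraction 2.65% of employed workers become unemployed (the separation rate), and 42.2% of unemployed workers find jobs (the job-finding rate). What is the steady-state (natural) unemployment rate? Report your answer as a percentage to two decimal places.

At steady state the flows balance: s·E = f·U, so U/(E+U) = s/(s+f).
u* = 2.65 / (2.65 + 42.2) = 2.65 / 44.85 = 5.91%.

Steady-state unemployment rate ≈ 5.91%.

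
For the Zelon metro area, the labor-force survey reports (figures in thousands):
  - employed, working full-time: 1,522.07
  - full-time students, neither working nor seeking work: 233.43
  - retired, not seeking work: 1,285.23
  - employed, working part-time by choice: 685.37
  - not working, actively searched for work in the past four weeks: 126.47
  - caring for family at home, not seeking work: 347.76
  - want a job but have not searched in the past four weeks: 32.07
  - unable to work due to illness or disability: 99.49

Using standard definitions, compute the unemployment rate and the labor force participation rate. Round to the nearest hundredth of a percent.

Unemployment rate ≈ 5.42%; labor force participation rate ≈ 53.88%.

Employed = 1,522.07 + 685.37 = 2,207.44 thousand.
Unemployed = 126.47 thousand.
Labor force = 2,207.44 + 126.47 = 2,333.91 thousand.
Not in labor force = 233.43 + 1,285.23 + 347.76 + 32.07 + 99.49 = 1,997.98 thousand (those not working and not actively searching are outside the labor force — including those who want a job but have given up searching).
Civilian working-age population = 2,333.91 + 1,997.98 = 4,331.89 thousand.
Unemployment rate = 126.47 / 2,333.91 = 5.42%.
Labor force participation rate = 2,333.91 / 4,331.89 = 53.88%.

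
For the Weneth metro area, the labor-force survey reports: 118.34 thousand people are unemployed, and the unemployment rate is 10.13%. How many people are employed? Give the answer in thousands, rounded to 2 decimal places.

About 1,049.87 thousand are employed.

Labor force = U / u = 118.34 / 0.1013 ≈ 1,168.21 thousand.
Employed = labor force − unemployed = 1,168.21 − 118.34 = 1,049.87 thousand.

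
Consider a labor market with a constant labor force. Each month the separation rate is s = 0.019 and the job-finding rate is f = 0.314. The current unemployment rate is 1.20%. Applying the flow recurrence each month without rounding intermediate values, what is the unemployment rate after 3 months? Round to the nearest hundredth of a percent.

Unemployment rate after three months ≈ 4.37%.

With a fixed labor force, u_{t+1} = u_t + s·(1−u_t) − f·u_t = u_t·(1−s−f) + s.
Here 1−s−f = 0.667 and s = 0.019.
u_1 = 0.012000 × 0.667 + 0.019 = 0.027004.
u_2 = 0.027004 × 0.667 + 0.019 = 0.037012.
u_3 = 0.037012 × 0.667 + 0.019 = 0.043687.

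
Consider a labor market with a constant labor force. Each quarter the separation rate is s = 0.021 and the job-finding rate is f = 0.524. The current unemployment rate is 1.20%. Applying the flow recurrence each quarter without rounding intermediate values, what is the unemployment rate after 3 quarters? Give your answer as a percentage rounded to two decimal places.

With a fixed labor force, u_{t+1} = u_t + s·(1−u_t) − f·u_t = u_t·(1−s−f) + s.
Here 1−s−f = 0.455 and s = 0.021.
u_1 = 0.012000 × 0.455 + 0.021 = 0.026460.
u_2 = 0.026460 × 0.455 + 0.021 = 0.033039.
u_3 = 0.033039 × 0.455 + 0.021 = 0.036033.

Unemployment rate after three quarters ≈ 3.60%.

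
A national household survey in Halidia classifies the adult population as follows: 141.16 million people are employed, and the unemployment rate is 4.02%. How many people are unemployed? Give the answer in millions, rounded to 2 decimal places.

Let U be the number unemployed. The labor force is E + U, and U/(E+U) = 0.0402.
So U = 0.0402 × 141.16 / (1 − 0.0402) = 5.6746 / 0.9598 ≈ 5.91 million.

About 5.91 million are unemployed.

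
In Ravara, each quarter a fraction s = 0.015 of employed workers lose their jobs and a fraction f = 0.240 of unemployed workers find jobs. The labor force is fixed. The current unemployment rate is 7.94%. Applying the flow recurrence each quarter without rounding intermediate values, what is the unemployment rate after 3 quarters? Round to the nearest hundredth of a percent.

Unemployment rate after three quarters ≈ 6.73%.

With a fixed labor force, u_{t+1} = u_t + s·(1−u_t) − f·u_t = u_t·(1−s−f) + s.
Here 1−s−f = 0.745 and s = 0.015.
u_1 = 0.079400 × 0.745 + 0.015 = 0.074153.
u_2 = 0.074153 × 0.745 + 0.015 = 0.070244.
u_3 = 0.070244 × 0.745 + 0.015 = 0.067332.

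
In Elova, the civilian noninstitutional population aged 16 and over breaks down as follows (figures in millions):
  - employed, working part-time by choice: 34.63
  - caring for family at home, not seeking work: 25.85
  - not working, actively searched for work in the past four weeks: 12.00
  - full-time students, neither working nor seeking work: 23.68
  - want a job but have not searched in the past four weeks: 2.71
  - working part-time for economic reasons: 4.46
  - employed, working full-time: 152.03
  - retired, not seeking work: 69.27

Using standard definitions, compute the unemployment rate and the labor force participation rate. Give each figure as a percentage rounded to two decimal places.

Unemployment rate ≈ 5.91%; labor force participation rate ≈ 62.57%.

Employed = 34.63 + 4.46 + 152.03 = 191.12 million (anyone who worked, including part-time for economic reasons, counts as employed).
Unemployed = 12.00 million.
Labor force = 191.12 + 12.00 = 203.12 million.
Not in labor force = 25.85 + 23.68 + 2.71 + 69.27 = 121.51 million (those not working and not actively searching are outside the labor force — including those who want a job but have given up searching).
Civilian working-age population = 203.12 + 121.51 = 324.63 million.
Unemployment rate = 12.00 / 203.12 = 5.91%.
Labor force participation rate = 203.12 / 324.63 = 62.57%.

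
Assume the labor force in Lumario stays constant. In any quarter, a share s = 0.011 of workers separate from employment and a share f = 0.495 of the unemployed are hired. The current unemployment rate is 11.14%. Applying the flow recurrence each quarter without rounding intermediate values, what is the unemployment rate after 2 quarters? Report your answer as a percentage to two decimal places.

Unemployment rate after two quarters ≈ 4.36%.

With a fixed labor force, u_{t+1} = u_t + s·(1−u_t) − f·u_t = u_t·(1−s−f) + s.
Here 1−s−f = 0.494 and s = 0.011.
u_1 = 0.111400 × 0.494 + 0.011 = 0.066032.
u_2 = 0.066032 × 0.494 + 0.011 = 0.043620.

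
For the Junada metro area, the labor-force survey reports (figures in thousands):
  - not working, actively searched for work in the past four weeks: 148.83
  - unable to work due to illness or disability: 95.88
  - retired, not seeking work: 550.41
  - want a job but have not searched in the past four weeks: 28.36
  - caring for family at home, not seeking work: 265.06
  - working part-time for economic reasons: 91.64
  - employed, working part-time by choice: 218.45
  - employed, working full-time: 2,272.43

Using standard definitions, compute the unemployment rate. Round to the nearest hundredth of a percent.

Unemployment rate ≈ 5.45%.

Employed = 91.64 + 218.45 + 2,272.43 = 2,582.52 thousand (anyone who worked, including part-time for economic reasons, counts as employed).
Unemployed = 148.83 thousand.
Labor force = 2,582.52 + 148.83 = 2,731.35 thousand.
Unemployment rate = 148.83 / 2,731.35 = 5.45%.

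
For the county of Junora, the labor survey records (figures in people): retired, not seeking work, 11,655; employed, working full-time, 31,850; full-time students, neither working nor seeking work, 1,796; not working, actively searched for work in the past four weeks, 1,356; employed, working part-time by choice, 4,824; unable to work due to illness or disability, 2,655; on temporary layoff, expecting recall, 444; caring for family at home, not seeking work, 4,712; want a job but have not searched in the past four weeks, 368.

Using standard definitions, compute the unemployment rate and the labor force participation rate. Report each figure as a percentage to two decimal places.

Employed = 31,850 + 4,824 = 36,674.
Unemployed = 1,356 + 444 = 1,800 (jobless and actively searching, or on temporary layoff).
Labor force = 36,674 + 1,800 = 38,474.
Not in labor force = 11,655 + 1,796 + 2,655 + 4,712 + 368 = 21,186 (those not working and not actively searching are outside the labor force — including those who want a job but have given up searching).
Civilian working-age population = 38,474 + 21,186 = 59,660.
Unemployment rate = 1,800 / 38,474 = 4.68%.
Labor force participation rate = 38,474 / 59,660 = 64.49%.

Unemployment rate ≈ 4.68%; labor force participation rate ≈ 64.49%.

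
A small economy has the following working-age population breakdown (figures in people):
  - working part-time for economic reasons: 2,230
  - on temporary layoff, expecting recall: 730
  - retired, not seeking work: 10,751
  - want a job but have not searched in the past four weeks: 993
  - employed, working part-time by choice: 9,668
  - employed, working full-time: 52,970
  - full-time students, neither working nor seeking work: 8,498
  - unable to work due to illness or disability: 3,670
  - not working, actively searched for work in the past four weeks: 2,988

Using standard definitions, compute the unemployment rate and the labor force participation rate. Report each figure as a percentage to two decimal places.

Employed = 2,230 + 9,668 + 52,970 = 64,868 (anyone who worked, including part-time for economic reasons, counts as employed).
Unemployed = 730 + 2,988 = 3,718 (jobless and actively searching, or on temporary layoff).
Labor force = 64,868 + 3,718 = 68,586.
Not in labor force = 10,751 + 993 + 8,498 + 3,670 = 23,912 (those not working and not actively searching are outside the labor force — including those who want a job but have given up searching).
Civilian working-age population = 68,586 + 23,912 = 92,498.
Unemployment rate = 3,718 / 68,586 = 5.42%.
Labor force participation rate = 68,586 / 92,498 = 74.15%.

Unemployment rate ≈ 5.42%; labor force participation rate ≈ 74.15%.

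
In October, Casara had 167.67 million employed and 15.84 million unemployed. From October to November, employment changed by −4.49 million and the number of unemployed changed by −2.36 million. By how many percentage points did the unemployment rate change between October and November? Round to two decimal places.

October: labor force = 167.67 + 15.84 = 183.51; u = 15.84/183.51 = 8.63%.
November: labor force = 163.18 + 13.48 = 176.66; u = 13.48/176.66 = 7.63%.
Change = 7.63% − 8.63% = −1.00 pp.

The unemployment rate changed by −1.00 percentage points.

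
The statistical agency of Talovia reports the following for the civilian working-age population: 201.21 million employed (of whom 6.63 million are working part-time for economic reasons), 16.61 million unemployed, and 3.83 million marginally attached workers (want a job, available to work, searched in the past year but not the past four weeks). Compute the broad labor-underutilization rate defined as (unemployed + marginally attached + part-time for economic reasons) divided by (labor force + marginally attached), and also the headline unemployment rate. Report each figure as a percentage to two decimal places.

Broad underutilization rate ≈ 12.21%; headline unemployment rate ≈ 7.63%.

Labor force = 201.21 + 16.61 = 217.82 million.
Numerator = 16.61 + 3.83 + 6.63 = 27.07 million.
Denominator = 217.82 + 3.83 = 221.65 million.
Broad rate = 27.07 / 221.65 = 12.21%.
Headline unemployment rate = 16.61 / 217.82 = 7.63%.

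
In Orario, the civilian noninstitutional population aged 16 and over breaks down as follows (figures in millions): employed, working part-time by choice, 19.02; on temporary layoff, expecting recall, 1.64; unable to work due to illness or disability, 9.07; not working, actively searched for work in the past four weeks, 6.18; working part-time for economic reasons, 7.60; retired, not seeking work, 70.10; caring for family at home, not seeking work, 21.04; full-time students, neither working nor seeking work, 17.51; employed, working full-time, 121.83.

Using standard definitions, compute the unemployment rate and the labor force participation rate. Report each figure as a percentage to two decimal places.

Unemployment rate ≈ 5.00%; labor force participation rate ≈ 57.03%.

Employed = 19.02 + 7.60 + 121.83 = 148.45 million (anyone who worked, including part-time for economic reasons, counts as employed).
Unemployed = 1.64 + 6.18 = 7.82 million (jobless and actively searching, or on temporary layoff).
Labor force = 148.45 + 7.82 = 156.27 million.
Not in labor force = 9.07 + 70.10 + 21.04 + 17.51 = 117.72 million (those not working and not actively searching are outside the labor force).
Civilian working-age population = 156.27 + 117.72 = 273.99 million.
Unemployment rate = 7.82 / 156.27 = 5.00%.
Labor force participation rate = 156.27 / 273.99 = 57.03%.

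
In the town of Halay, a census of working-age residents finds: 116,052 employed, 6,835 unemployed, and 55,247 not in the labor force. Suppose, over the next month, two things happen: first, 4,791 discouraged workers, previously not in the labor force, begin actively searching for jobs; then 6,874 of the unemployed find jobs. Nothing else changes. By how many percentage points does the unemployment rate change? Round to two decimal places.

Initially, labor force = 116,052 + 6,835 = 122,887, so u = 6,835/122,887 = 5.56%.
After the first change, unemployed and labor force both rise by 4,791 → E = 116,052, U = 11,626, labor force = 127,678.
After the second change, unemployed falls and employed rises by 6,874; labor force unchanged → E = 122,926, U = 4,752, labor force = 127,678.
New unemployment rate = 4,752 / 127,678 = 3.72%.
Change = 3.72% − 5.56% = −1.84 percentage points.

The unemployment rate changes by −1.84 percentage points.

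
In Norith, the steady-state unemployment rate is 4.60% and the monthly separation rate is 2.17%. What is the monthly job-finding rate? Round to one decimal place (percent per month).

From u* = s/(s+f): f = s·(1−u)/u.
f = 2.17 × (1 − 0.0460) / 0.0460 = 2.0702 / 0.0460 ≈ 45.0% per month.

Job-finding rate ≈ 45.0% per month.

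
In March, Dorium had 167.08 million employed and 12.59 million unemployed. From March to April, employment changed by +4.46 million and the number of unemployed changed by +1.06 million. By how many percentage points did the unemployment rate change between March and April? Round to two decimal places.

March: labor force = 167.08 + 12.59 = 179.67; u = 12.59/179.67 = 7.01%.
April: labor force = 171.54 + 13.65 = 185.19; u = 13.65/185.19 = 7.37%.
Change = 7.37% − 7.01% = +0.36 pp.

The unemployment rate changed by +0.36 percentage points.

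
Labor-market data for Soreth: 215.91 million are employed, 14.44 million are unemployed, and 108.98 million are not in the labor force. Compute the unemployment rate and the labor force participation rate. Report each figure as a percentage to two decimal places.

Labor force = employed + unemployed = 215.91 + 14.44 = 230.35 million.
Working-age population = 230.35 + 108.98 = 339.33 million.
Unemployment rate = 14.44 / 230.35 = 6.27%.
Labor force participation rate = 230.35 / 339.33 = 67.88%.

Unemployment rate ≈ 6.27%; labor force participation rate ≈ 67.88%.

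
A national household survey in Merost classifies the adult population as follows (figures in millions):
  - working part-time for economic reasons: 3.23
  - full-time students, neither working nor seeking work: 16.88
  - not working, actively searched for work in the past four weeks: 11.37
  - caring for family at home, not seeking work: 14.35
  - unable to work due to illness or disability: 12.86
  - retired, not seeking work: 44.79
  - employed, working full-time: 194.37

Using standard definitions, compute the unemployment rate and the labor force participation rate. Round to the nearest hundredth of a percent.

Unemployment rate ≈ 5.44%; labor force participation rate ≈ 70.16%.

Employed = 3.23 + 194.37 = 197.60 million (anyone who worked, including part-time for economic reasons, counts as employed).
Unemployed = 11.37 million.
Labor force = 197.60 + 11.37 = 208.97 million.
Not in labor force = 16.88 + 14.35 + 12.86 + 44.79 = 88.88 million (those not working and not actively searching are outside the labor force).
Civilian working-age population = 208.97 + 88.88 = 297.85 million.
Unemployment rate = 11.37 / 208.97 = 5.44%.
Labor force participation rate = 208.97 / 297.85 = 70.16%.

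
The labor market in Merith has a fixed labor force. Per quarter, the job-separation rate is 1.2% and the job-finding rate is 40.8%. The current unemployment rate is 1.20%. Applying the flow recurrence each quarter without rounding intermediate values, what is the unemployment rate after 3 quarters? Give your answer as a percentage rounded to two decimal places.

Unemployment rate after three quarters ≈ 2.53%.

With a fixed labor force, u_{t+1} = u_t + s·(1−u_t) − f·u_t = u_t·(1−s−f) + s.
Here 1−s−f = 0.580 and s = 0.012.
u_1 = 0.012000 × 0.580 + 0.012 = 0.018960.
u_2 = 0.018960 × 0.580 + 0.012 = 0.022997.
u_3 = 0.022997 × 0.580 + 0.012 = 0.025338.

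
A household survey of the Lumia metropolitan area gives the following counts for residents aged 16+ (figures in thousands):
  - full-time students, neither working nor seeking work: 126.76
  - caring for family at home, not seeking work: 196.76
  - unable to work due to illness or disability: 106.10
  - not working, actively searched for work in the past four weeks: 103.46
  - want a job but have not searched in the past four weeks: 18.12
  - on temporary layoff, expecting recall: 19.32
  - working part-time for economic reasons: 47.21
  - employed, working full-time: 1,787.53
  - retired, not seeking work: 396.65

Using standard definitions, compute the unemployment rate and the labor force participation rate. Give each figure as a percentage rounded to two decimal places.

Unemployment rate ≈ 6.27%; labor force participation rate ≈ 69.86%.

Employed = 47.21 + 1,787.53 = 1,834.74 thousand (anyone who worked, including part-time for economic reasons, counts as employed).
Unemployed = 103.46 + 19.32 = 122.78 thousand (jobless and actively searching, or on temporary layoff).
Labor force = 1,834.74 + 122.78 = 1,957.52 thousand.
Not in labor force = 126.76 + 196.76 + 106.10 + 18.12 + 396.65 = 844.39 thousand (those not working and not actively searching are outside the labor force — including those who want a job but have given up searching).
Civilian working-age population = 1,957.52 + 844.39 = 2,801.91 thousand.
Unemployment rate = 122.78 / 1,957.52 = 6.27%.
Labor force participation rate = 1,957.52 / 2,801.91 = 69.86%.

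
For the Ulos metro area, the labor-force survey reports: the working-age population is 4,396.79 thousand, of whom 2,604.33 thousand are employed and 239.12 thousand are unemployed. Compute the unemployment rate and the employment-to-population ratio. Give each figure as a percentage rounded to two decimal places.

Unemployment rate ≈ 8.41%; employment-population ratio ≈ 59.23%.

Labor force = employed + unemployed = 2,604.33 + 239.12 = 2,843.45 thousand.
Unemployment rate = 239.12 / 2,843.45 = 8.41%.
Employment-population ratio = 2,604.33 / 4,396.79 = 59.23%.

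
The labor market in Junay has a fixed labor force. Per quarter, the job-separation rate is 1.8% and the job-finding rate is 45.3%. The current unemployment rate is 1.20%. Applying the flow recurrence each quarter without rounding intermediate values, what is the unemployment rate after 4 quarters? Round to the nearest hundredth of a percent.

With a fixed labor force, u_{t+1} = u_t + s·(1−u_t) − f·u_t = u_t·(1−s−f) + s.
Here 1−s−f = 0.529 and s = 0.018.
u_1 = 0.012000 × 0.529 + 0.018 = 0.024348.
u_2 = 0.024348 × 0.529 + 0.018 = 0.030880.
u_3 = 0.030880 × 0.529 + 0.018 = 0.034336.
u_4 = 0.034336 × 0.529 + 0.018 = 0.036164.

Unemployment rate after four quarters ≈ 3.62%.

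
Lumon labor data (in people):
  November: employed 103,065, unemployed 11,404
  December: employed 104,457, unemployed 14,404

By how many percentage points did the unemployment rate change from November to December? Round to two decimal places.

November: labor force = 103,065 + 11,404 = 114,469; u = 11,404/114,469 = 9.96%.
December: labor force = 104,457 + 14,404 = 118,861; u = 14,404/118,861 = 12.12%.
Change = 12.12% − 9.96% = +2.16 pp.

The unemployment rate changed by +2.16 percentage points.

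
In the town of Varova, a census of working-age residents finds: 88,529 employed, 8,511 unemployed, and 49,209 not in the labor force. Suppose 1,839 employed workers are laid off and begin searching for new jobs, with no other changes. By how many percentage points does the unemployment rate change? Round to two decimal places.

The unemployment rate changes by +1.90 percentage points.

Initially, labor force = 88,529 + 8,511 = 97,040, so u = 8,511/97,040 = 8.77%.
After the change, employed falls and unemployed rises by 1,839; labor force unchanged → E = 86,690, U = 10,350, labor force = 97,040.
New unemployment rate = 10,350 / 97,040 = 10.67%.
Change = 10.67% − 8.77% = +1.90 percentage points.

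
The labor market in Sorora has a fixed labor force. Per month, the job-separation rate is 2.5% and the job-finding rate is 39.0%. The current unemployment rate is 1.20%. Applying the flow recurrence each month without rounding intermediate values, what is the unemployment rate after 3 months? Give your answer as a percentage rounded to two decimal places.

Unemployment rate after three months ≈ 5.06%.

With a fixed labor force, u_{t+1} = u_t + s·(1−u_t) − f·u_t = u_t·(1−s−f) + s.
Here 1−s−f = 0.585 and s = 0.025.
u_1 = 0.012000 × 0.585 + 0.025 = 0.032020.
u_2 = 0.032020 × 0.585 + 0.025 = 0.043732.
u_3 = 0.043732 × 0.585 + 0.025 = 0.050583.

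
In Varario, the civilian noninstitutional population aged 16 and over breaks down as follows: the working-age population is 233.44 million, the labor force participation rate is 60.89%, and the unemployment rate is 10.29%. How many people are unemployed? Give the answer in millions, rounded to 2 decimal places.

About 14.63 million are unemployed.

Labor force = 0.6089 × 233.44 = 142.14 million.
Unemployed = 0.1029 × 142.14 ≈ 14.63 million.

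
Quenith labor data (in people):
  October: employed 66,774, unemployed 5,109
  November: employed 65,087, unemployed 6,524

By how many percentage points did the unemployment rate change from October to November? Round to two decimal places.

October: labor force = 66,774 + 5,109 = 71,883; u = 5,109/71,883 = 7.11%.
November: labor force = 65,087 + 6,524 = 71,611; u = 6,524/71,611 = 9.11%.
Change = 9.11% − 7.11% = +2.00 pp.

The unemployment rate changed by +2.00 percentage points.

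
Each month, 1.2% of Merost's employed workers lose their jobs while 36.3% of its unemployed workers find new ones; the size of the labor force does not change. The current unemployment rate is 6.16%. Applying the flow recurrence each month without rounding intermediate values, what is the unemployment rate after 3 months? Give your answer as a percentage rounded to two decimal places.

With a fixed labor force, u_{t+1} = u_t + s·(1−u_t) − f·u_t = u_t·(1−s−f) + s.
Here 1−s−f = 0.625 and s = 0.012.
u_1 = 0.061600 × 0.625 + 0.012 = 0.050500.
u_2 = 0.050500 × 0.625 + 0.012 = 0.043563.
u_3 = 0.043563 × 0.625 + 0.012 = 0.039227.

Unemployment rate after three months ≈ 3.92%.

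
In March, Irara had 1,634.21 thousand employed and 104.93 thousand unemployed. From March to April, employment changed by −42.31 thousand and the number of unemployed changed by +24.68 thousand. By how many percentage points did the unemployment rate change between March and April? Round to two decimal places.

March: labor force = 1,634.21 + 104.93 = 1,739.14; u = 104.93/1,739.14 = 6.03%.
April: labor force = 1,591.90 + 129.61 = 1,721.51; u = 129.61/1,721.51 = 7.53%.
Change = 7.53% − 6.03% = +1.50 pp.

The unemployment rate changed by +1.50 percentage points.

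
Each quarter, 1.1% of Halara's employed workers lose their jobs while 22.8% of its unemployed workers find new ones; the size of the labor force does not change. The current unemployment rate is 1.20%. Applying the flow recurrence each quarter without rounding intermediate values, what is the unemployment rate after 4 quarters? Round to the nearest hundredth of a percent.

Unemployment rate after four quarters ≈ 3.46%.

With a fixed labor force, u_{t+1} = u_t + s·(1−u_t) − f·u_t = u_t·(1−s−f) + s.
Here 1−s−f = 0.761 and s = 0.011.
u_1 = 0.012000 × 0.761 + 0.011 = 0.020132.
u_2 = 0.020132 × 0.761 + 0.011 = 0.026320.
u_3 = 0.026320 × 0.761 + 0.011 = 0.031030.
u_4 = 0.031030 × 0.761 + 0.011 = 0.034614.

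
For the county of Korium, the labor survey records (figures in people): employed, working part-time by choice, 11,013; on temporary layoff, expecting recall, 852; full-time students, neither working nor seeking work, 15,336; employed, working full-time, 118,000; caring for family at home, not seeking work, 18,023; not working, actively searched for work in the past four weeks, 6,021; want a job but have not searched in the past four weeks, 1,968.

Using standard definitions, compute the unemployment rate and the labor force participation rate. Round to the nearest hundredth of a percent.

Unemployment rate ≈ 5.06%; labor force participation rate ≈ 79.37%.

Employed = 11,013 + 118,000 = 129,013.
Unemployed = 852 + 6,021 = 6,873 (jobless and actively searching, or on temporary layoff).
Labor force = 129,013 + 6,873 = 135,886.
Not in labor force = 15,336 + 18,023 + 1,968 = 35,327 (those not working and not actively searching are outside the labor force — including those who want a job but have given up searching).
Civilian working-age population = 135,886 + 35,327 = 171,213.
Unemployment rate = 6,873 / 135,886 = 5.06%.
Labor force participation rate = 135,886 / 171,213 = 79.37%.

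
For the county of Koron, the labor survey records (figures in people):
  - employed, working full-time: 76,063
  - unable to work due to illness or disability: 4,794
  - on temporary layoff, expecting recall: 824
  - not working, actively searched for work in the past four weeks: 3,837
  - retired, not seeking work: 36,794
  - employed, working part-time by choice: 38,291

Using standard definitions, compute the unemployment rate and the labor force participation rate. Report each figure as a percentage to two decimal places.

Employed = 76,063 + 38,291 = 114,354.
Unemployed = 824 + 3,837 = 4,661 (jobless and actively searching, or on temporary layoff).
Labor force = 114,354 + 4,661 = 119,015.
Not in labor force = 4,794 + 36,794 = 41,588 (those not working and not actively searching are outside the labor force).
Civilian working-age population = 119,015 + 41,588 = 160,603.
Unemployment rate = 4,661 / 119,015 = 3.92%.
Labor force participation rate = 119,015 / 160,603 = 74.11%.

Unemployment rate ≈ 3.92%; labor force participation rate ≈ 74.11%.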